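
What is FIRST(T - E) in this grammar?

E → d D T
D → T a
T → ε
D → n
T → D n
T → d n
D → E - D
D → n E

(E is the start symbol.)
{ '-', 'a', 'd', 'n' }

FIRST sets of the non-terminals involved (from the grammar, by fixed-point iteration):
  FIRST(T) = { 'a', 'd', 'n', ε }

To compute FIRST(T - E), process the symbols left to right:
Symbol T is a non-terminal. Add FIRST(T) \ {ε} = { 'a', 'd', 'n' }
T is nullable (ε ∈ FIRST(T)), continue to the next symbol.
Symbol - is a terminal. Add '-' and stop.
FIRST(T - E) = { '-', 'a', 'd', 'n' }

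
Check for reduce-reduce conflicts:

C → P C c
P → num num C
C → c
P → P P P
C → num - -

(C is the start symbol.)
No reduce-reduce conflicts

A reduce-reduce conflict occurs when an LR(0) state has two complete items [A → α .] and [B → β .] — both call for a reduction, and with no lookahead the parser cannot choose between them.

Augment with C' → C and build the canonical LR(0) collection (I0 = CLOSURE({[C' → . C]}), then GOTO on every symbol after a dot until no new states appear). It has 13 states:
  I0: { [C → . P C c], [C → . c], [C → . num - -], [C' → . C], [P → . P P P], [P → . num num C] }  — shift
  I1: { [C' → C .] }  — accept
  I2: { [C → . P C c], [C → . c], [C → . num - -], [C → P . C c], [P → . P P P], [P → . num num C], [P → P . P P] }  — shift
  I3: { [C → c .] }  — reduce
  I4: { [C → num . - -], [P → num . num C] }  — shift
  I5: { [C → num - . -] }  — shift
  I6: { [C → . P C c], [C → . c], [C → . num - -], [P → . P P P], [P → . num num C], [P → num num . C] }  — shift
  I7: { [P → num num C .] }  — reduce
  I8: { [C → num - - .] }  — reduce
  I9: { [C → P C . c] }  — shift
  I10: { [C → . P C c], [C → . c], [C → . num - -], [C → P . C c], [P → . P P P], [P → . num num C], [P → P . P P], [P → P P . P] }  — shift
  I11: { [C → . P C c], [C → . c], [C → . num - -], [C → P . C c], [P → . P P P], [P → . num num C], [P → P . P P], [P → P P . P], [P → P P P .] }  — shift, reduce
  I12: { [C → P C c .] }  — reduce

No state contains more than one complete item.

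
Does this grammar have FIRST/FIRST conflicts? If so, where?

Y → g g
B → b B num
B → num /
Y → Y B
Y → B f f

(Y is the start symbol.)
Yes. Y → g g / Y → Y B on { 'g' }; Y → Y B / Y → B f f on { 'b', 'num' }

A FIRST/FIRST conflict occurs when two productions N → α and N → β for the same non-terminal have FIRST(α) ∩ FIRST(β) ≠ ∅ (with ε ∈ FIRST of a nullable right-hand side, so two nullable alternatives also conflict).

FIRST sets of the non-terminals at (or reachable through a nullable prefix from) the front of some alternative:
  FIRST(Y) = { 'b', 'g', 'num' }
  FIRST(B) = { 'b', 'num' }

Productions for Y:
  Y → g g: FIRST = { 'g' }
  Y → Y B: FIRST = { 'b', 'g', 'num' }
  Y → B f f: FIRST = { 'b', 'num' }
Productions for B:
  B → b B num: FIRST = { 'b' }
  B → num /: FIRST = { 'num' }

Conflict for Y: Y → g g and Y → Y B
  Overlap: { 'g' }
Conflict for Y: Y → Y B and Y → B f f
  Overlap: { 'b', 'num' }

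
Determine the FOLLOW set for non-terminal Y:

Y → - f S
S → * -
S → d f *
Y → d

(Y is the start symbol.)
Y is the start symbol, so $ ∈ FOLLOW(Y).
Y does not occur on any right-hand side.

Taking the union: FOLLOW(Y) = { $ }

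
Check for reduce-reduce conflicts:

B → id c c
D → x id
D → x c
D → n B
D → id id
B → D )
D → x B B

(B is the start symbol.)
No reduce-reduce conflicts

Augment with B' → B and build the canonical LR(0) collection (I0 = CLOSURE({[B' → . B]}), then GOTO on every symbol after a dot until no new states appear). It has 15 states:
  I0: { [B → . D )], [B → . id c c], [B' → . B], [D → . id id], [D → . n B], [D → . x B B], [D → . x c], [D → . x id] }  — shift
  I1: { [B' → B .] }  — accept
  I2: { [B → D . )] }  — shift
  I3: { [B → id . c c], [D → id . id] }  — shift
  I4: { [B → . D )], [B → . id c c], [D → . id id], [D → . n B], [D → . x B B], [D → . x c], [D → . x id], [D → n . B] }  — shift
  I5: { [B → . D )], [B → . id c c], [D → . id id], [D → . n B], [D → . x B B], [D → . x c], [D → . x id], [D → x . B B], [D → x . c], [D → x . id] }  — shift
  I6: { [B → . D )], [B → . id c c], [D → . id id], [D → . n B], [D → . x B B], [D → . x c], [D → . x id], [D → x B . B] }  — shift
  I7: { [D → x c .] }  — reduce
  I8: { [B → id . c c], [D → id . id], [D → x id .] }  — shift, reduce
  I9: { [B → id c . c] }  — shift
  I10: { [D → id id .] }  — reduce
  I11: { [B → id c c .] }  — reduce
  I12: { [D → x B B .] }  — reduce
  I13: { [D → n B .] }  — reduce
  I14: { [B → D ) .] }  — reduce

No state contains more than one complete item.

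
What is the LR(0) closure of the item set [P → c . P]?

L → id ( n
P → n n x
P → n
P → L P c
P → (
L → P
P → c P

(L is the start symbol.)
{ [L → . P], [L → . id ( n], [P → . (], [P → . L P c], [P → . c P], [P → . n n x], [P → . n], [P → c . P] }

Start with: [P → c . P]
  [P → c . P] has the dot before P: add [P → . n n x], [P → . n], [P → . L P c], [P → . (], [P → . c P]
  [P → . L P c] has the dot before L: add [L → . id ( n], [L → . P]
No further items can be added.

CLOSURE = { [L → . P], [L → . id ( n], [P → . (], [P → . L P c], [P → . c P], [P → . n n x], [P → . n], [P → c . P] }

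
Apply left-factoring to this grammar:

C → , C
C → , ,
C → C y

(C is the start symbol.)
C → , C'
C' → C
C' → ,
C → C y

Left-factoring transforms A → αβ₁ | αβ₂ into A → αA' and A' → β₁ | β₂
(α is the longest common prefix among the alternatives). Repeat until
no nonterminal has two alternatives with a common prefix.

Round 1: C has alternatives sharing prefix ','. Introduce C': C → , C'
  Add: C' → C
  Add: C' → ,

No remaining common prefixes — done.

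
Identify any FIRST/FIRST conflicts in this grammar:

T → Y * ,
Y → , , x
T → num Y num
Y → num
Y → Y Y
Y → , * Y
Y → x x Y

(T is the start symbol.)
A FIRST/FIRST conflict occurs when two productions N → α and N → β for the same non-terminal have FIRST(α) ∩ FIRST(β) ≠ ∅ (with ε ∈ FIRST of a nullable right-hand side, so two nullable alternatives also conflict).

FIRST sets of the non-terminals at (or reachable through a nullable prefix from) the front of some alternative:
  FIRST(Y) = { ',', 'num', 'x' }

Productions for T:
  T → Y * ,: FIRST = { ',', 'num', 'x' }
  T → num Y num: FIRST = { 'num' }
Productions for Y:
  Y → , , x: FIRST = { ',' }
  Y → num: FIRST = { 'num' }
  Y → Y Y: FIRST = { ',', 'num', 'x' }
  Y → , * Y: FIRST = { ',' }
  Y → x x Y: FIRST = { 'x' }

Conflict for T: T → Y * , and T → num Y num
  Overlap: { 'num' }
Conflict for Y: Y → , , x and Y → Y Y
  Overlap: { ',' }
Conflict for Y: Y → , , x and Y → , * Y
  Overlap: { ',' }
Conflict for Y: Y → num and Y → Y Y
  Overlap: { 'num' }
Conflict for Y: Y → Y Y and Y → , * Y
  Overlap: { ',' }
Conflict for Y: Y → Y Y and Y → x x Y
  Overlap: { 'x' }

Answer: Yes. T → Y '*' ',' / T → num Y num on { 'num' }; Y → ',' ',' x / Y → Y Y on { ',' }; Y → ',' ',' x / Y → ',' '*' Y on { ',' }; Y → num / Y → Y Y on { 'num' }; Y → Y Y / Y → ',' '*' Y on { ',' }; Y → Y Y / Y → x x Y on { 'x' }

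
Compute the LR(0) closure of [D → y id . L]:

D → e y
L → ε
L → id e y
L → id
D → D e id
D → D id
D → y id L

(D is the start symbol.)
{ [D → y id . L], [L → . id e y], [L → . id], [L → .] }

Start with: [D → y id . L]
  [D → y id . L] has the dot before L: add [L → .], [L → . id e y], [L → . id]
No further items can be added.

CLOSURE = { [D → y id . L], [L → . id e y], [L → . id], [L → .] }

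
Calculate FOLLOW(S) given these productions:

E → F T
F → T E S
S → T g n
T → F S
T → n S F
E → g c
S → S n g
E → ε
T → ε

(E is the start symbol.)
{ $, 'g', 'n' }

To compute FOLLOW(S), find every occurrence of S on a right-hand side N → α S β: add FIRST(β) \ {ε}, and if β is empty or nullable also add FOLLOW(N). Iterate to a fixed point.

In F → T E S: S is at the end, add FOLLOW(F)
In T → F S: S is at the end, add FOLLOW(T)
In T → n S F: S is followed by F, add FIRST(F) \ {ε} = { 'g', 'n' }
In S → S n g: S is followed by n g, add FIRST(n g) \ {ε} = { 'n' }

The FOLLOW sets referred to above (computed the same way, to a fixed point):
  FOLLOW(F) = { $, 'g', 'n' }
  FOLLOW(T) = { $, 'g', 'n' }

Taking the union: FOLLOW(S) = { $, 'g', 'n' }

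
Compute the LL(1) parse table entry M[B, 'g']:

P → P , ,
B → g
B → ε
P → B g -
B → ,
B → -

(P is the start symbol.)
B → g, B → ε

To find M[B, 'g'], we find productions for B where 'g' is in the predict set (PREDICT(N → α) = (FIRST(α) \ {ε}) ∪ (FOLLOW(N) if α ⇒* ε)).

Relevant sets:
  FOLLOW(B) = { 'g' }

B → g: PREDICT = { 'g' }
  'g' is in predict set, so this production goes in M[B, 'g']
B → ε: PREDICT = { 'g' }
  'g' is in predict set, so this production goes in M[B, 'g']
B → ,: PREDICT = { ',' }
B → -: PREDICT = { '-' }

M[B, 'g'] = B → g, B → ε  (a multiply-defined cell — the grammar is not LL(1))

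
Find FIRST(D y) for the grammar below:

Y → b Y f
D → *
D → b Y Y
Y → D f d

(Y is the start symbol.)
FIRST sets of the non-terminals involved (from the grammar, by fixed-point iteration):
  FIRST(D) = { '*', 'b' }

To compute FIRST(D y), process the symbols left to right:
Symbol D is a non-terminal. Add FIRST(D) \ {ε} = { '*', 'b' }
D is not nullable (ε ∉ FIRST(D)), so stop here.
FIRST(D y) = { '*', 'b' }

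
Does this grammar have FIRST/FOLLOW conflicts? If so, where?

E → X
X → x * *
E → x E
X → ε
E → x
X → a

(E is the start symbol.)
Nullable non-terminals: E, X.
FIRST sets used below: FIRST(X) = { 'a', 'x', ε }

E: nullable alternative(s) E → X; FOLLOW(E) = { $ }
  E → X: FIRST \ {ε} = { 'a', 'x' } — this is the only nullable alternative, skip
  E → x E: FIRST \ {ε} = { 'x' } — disjoint from FOLLOW(E)
  E → x: FIRST \ {ε} = { 'x' } — disjoint from FOLLOW(E)

X: nullable alternative(s) X → ε; FOLLOW(X) = { $ }
  X → x * *: FIRST \ {ε} = { 'x' } — disjoint from FOLLOW(X)
  X → ε: FIRST \ {ε} = { } — this is the only nullable alternative, skip
  X → a: FIRST \ {ε} = { 'a' } — disjoint from FOLLOW(X)

No FIRST/FOLLOW conflicts found.

Answer: No FIRST/FOLLOW conflicts.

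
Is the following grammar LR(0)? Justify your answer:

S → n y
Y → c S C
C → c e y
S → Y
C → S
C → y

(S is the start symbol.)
A grammar is LR(0) if no state in the canonical LR(0) collection has:
  - both a shift item (dot before a terminal) and a complete item (shift-reduce conflict), or
  - two or more complete items (reduce-reduce conflict; the accept item [S' → S .] counts as a complete item here).

Augment with S' → S and build the canonical LR(0) collection (I0 = CLOSURE({[S' → . S]}), then GOTO on every symbol after a dot until no new states appear). It has 13 states:
  I0: { [S → . Y], [S → . n y], [S' → . S], [Y → . c S C] }  — shift
  I1: { [S' → S .] }  — accept
  I2: { [S → Y .] }  — reduce
  I3: { [S → . Y], [S → . n y], [Y → . c S C], [Y → c . S C] }  — shift
  I4: { [S → n . y] }  — shift
  I5: { [S → n y .] }  — reduce
  I6: { [C → . S], [C → . c e y], [C → . y], [S → . Y], [S → . n y], [Y → . c S C], [Y → c S . C] }  — shift
  I7: { [Y → c S C .] }  — reduce
  I8: { [C → S .] }  — reduce
  I9: { [C → c . e y], [S → . Y], [S → . n y], [Y → . c S C], [Y → c . S C] }  — shift
  I10: { [C → y .] }  — reduce
  I11: { [C → c e . y] }  — shift
  I12: { [C → c e y .] }  — reduce

Every state is either a pure shift/goto state or contains exactly one complete item and nothing to shift — no conflicts. The grammar is LR(0).

Answer: Yes, the grammar is LR(0)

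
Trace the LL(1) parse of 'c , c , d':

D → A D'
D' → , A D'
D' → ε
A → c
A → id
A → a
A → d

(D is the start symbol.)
Stack is shown with the top on the left.

Stack     Input        Action
-----------------------------
D $       c , c , d $  output D → A D'
A D' $    c , c , d $  output A → c
c D' $    c , c , d $  match 'c'
D' $      , c , d $    output D' → , A D'
, A D' $  , c , d $    match ','
A D' $    c , d $      output A → c
c D' $    c , d $      match 'c'
D' $      , d $        output D' → , A D'
, A D' $  , d $        match ','
A D' $    d $          output A → d
d D' $    d $          match 'd'
D' $      $            output D' → ε
$         $            accept

The string is accepted.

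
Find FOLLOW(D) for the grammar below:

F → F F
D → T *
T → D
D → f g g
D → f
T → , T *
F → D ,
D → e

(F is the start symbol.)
{ '*', ',' }

To compute FOLLOW(D), find every occurrence of D on a right-hand side N → α D β: add FIRST(β) \ {ε}, and if β is empty or nullable also add FOLLOW(N). Iterate to a fixed point.

In T → D: D is at the end, add FOLLOW(T)
In F → D ,: D is followed by ',', add FIRST(',') \ {ε} = { ',' }

The FOLLOW sets referred to above (computed the same way, to a fixed point):
  FOLLOW(T) = { '*' }

Taking the union: FOLLOW(D) = { '*', ',' }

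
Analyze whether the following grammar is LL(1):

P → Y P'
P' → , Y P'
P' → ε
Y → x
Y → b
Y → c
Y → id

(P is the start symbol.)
Relevant sets:
  FOLLOW(P') = { $ }

For P':
  PREDICT(P' → ',' Y P') = { ',' }
  PREDICT(P' → ε) = { $ }
For Y:
  PREDICT(Y → x) = { 'x' }
  PREDICT(Y → b) = { 'b' }
  PREDICT(Y → c) = { 'c' }
  PREDICT(Y → id) = { 'id' }
P has a single production, so nothing to check there.

All predict sets are disjoint. The grammar IS LL(1).

Answer: Yes, the grammar is LL(1).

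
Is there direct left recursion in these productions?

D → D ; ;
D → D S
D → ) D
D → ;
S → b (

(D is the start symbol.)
Yes, D is left-recursive

Direct left recursion occurs when N → N α for some non-terminal N (the right-hand side begins with the left-hand side itself).

D → D ; ;: LEFT RECURSIVE (starts with D)
D → D S: LEFT RECURSIVE (starts with D)
D → ) D: starts with ')'
D → ;: starts with ';'
S → b (: starts with b

The grammar has direct left recursion on: D.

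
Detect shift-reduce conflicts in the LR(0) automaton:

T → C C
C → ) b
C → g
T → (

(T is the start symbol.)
Augment with T' → T and build the canonical LR(0) collection (I0 = CLOSURE({[T' → . T]}), then GOTO on every symbol after a dot until no new states appear). It has 8 states:
  I0: { [C → . ) b], [C → . g], [T → . (], [T → . C C], [T' → . T] }  — shift
  I1: { [T → ( .] }  — reduce
  I2: { [C → ) . b] }  — shift
  I3: { [C → . ) b], [C → . g], [T → C . C] }  — shift
  I4: { [T' → T .] }  — accept
  I5: { [C → g .] }  — reduce
  I6: { [T → C C .] }  — reduce
  I7: { [C → ) b .] }  — reduce

No state contains both a complete item and a shift item.

Answer: No shift-reduce conflicts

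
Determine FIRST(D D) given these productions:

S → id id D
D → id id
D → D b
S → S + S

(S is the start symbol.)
FIRST sets of the non-terminals involved (from the grammar, by fixed-point iteration):
  FIRST(D) = { 'id' }

To compute FIRST(D D), process the symbols left to right:
Symbol D is a non-terminal. Add FIRST(D) \ {ε} = { 'id' }
D is not nullable (ε ∉ FIRST(D)), so stop here.
FIRST(D D) = { 'id' }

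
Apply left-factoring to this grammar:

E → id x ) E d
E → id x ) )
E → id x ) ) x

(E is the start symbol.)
Left-factoring transforms A → αβ₁ | αβ₂ into A → αA' and A' → β₁ | β₂
(α is the longest common prefix among the alternatives). Repeat until
no nonterminal has two alternatives with a common prefix.

Round 1: E has alternatives sharing prefix 'id x )'. Introduce E': E → id x ) E'
  Add: E' → E d
  Add: E' → )
  Add: E' → ) x

Round 2: E' has alternatives sharing prefix ')'. Introduce E'': E' → ) E''
  Add: E'' → ε
  Add: E'' → x

No remaining common prefixes — done.

Resulting grammar:
E → id x ) E'
E' → E d
E' → ) E''
E'' → ε
E'' → x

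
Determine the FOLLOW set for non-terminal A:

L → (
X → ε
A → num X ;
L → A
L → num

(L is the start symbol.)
{ $ }

In L → A: A is at the end, add FOLLOW(L)

The FOLLOW sets referred to above (computed the same way, to a fixed point):
  FOLLOW(L) = { $ }

Taking the union: FOLLOW(A) = { $ }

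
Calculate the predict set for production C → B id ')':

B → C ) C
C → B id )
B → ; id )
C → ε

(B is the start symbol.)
{ ')', ';' }

PREDICT(C → B id ')') = (FIRST(RHS) \ {ε}) ∪ (FOLLOW(C) if ε ∈ FIRST(RHS), i.e. RHS ⇒* ε)
FIRST(B) = { ')', ';' }
FIRST(B id ')') = { ')', ';' }
ε ∉ FIRST(B id ')'), so FOLLOW(C) is not added.
PREDICT(C → B id ')') = { ')', ';' }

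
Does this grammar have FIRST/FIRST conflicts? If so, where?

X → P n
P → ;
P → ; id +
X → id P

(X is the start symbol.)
Yes. P → ';' / P → ';' id '+' on { ';' }

FIRST sets of the non-terminals at (or reachable through a nullable prefix from) the front of some alternative:
  FIRST(P) = { ';' }

Productions for X:
  X → P n: FIRST = { ';' }
  X → id P: FIRST = { 'id' }
Productions for P:
  P → ;: FIRST = { ';' }
  P → ; id +: FIRST = { ';' }

Conflict for P: P → ; and P → ; id +
  Overlap: { ';' }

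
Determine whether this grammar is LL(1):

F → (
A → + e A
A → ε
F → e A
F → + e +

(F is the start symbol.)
A grammar is LL(1) if for each non-terminal N with multiple productions, the predict sets of those productions are pairwise disjoint, where PREDICT(N → α) = (FIRST(α) \ {ε}) ∪ (FOLLOW(N) if α ⇒* ε).

Relevant sets:
  FOLLOW(A) = { $ }

For F:
  PREDICT(F → '(') = { '(' }
  PREDICT(F → e A) = { 'e' }
  PREDICT(F → '+' e '+') = { '+' }
For A:
  PREDICT(A → '+' e A) = { '+' }
  PREDICT(A → ε) = { $ }

All predict sets are disjoint. The grammar IS LL(1).

Answer: Yes, the grammar is LL(1).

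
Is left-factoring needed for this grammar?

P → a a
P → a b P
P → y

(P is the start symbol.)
Yes, P has productions with common prefix 'a'

Left-factoring is needed when two productions for the same non-terminal
share a common prefix on the right-hand side.

Productions for P:
  P → a a
  P → a b P
  P → y

Found common prefix 'a' in productions for P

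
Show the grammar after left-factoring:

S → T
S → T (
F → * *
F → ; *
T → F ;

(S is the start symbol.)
Left-factoring transforms A → αβ₁ | αβ₂ into A → αA' and A' → β₁ | β₂
(α is the longest common prefix among the alternatives). Repeat until
no nonterminal has two alternatives with a common prefix.

Round 1: S has alternatives sharing prefix 'T'. Introduce S': S → T S'
  Add: S' → ε
  Add: S' → (

No remaining common prefixes — done.

Resulting grammar:
S → T S'
S' → ε
S' → (
F → * *
F → ; *
T → F ;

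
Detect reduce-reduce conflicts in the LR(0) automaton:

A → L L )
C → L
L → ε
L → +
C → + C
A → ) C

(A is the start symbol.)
Yes — I7: [L → .] vs [L → + .]

Augment with A' → A and build the canonical LR(0) collection (I0 = CLOSURE({[A' → . A]}), then GOTO on every symbol after a dot until no new states appear). It has 11 states:
  I0: { [A → . ) C], [A → . L L )], [A' → . A], [L → . +], [L → .] }  — shift, reduce
  I1: { [A → ) . C], [C → . + C], [C → . L], [L → . +], [L → .] }  — shift, reduce
  I2: { [L → + .] }  — reduce
  I3: { [A' → A .] }  — accept
  I4: { [A → L . L )], [L → . +], [L → .] }  — shift, reduce
  I5: { [A → L L . )] }  — shift
  I6: { [A → L L ) .] }  — reduce
  I7: { [C → + . C], [C → . + C], [C → . L], [L → + .], [L → . +], [L → .] }  — shift, 2 reduces
  I8: { [A → ) C .] }  — reduce
  I9: { [C → L .] }  — reduce
  I10: { [C → + C .] }  — reduce

I7 contains complete items [L → .], [L → + .] — reduce-reduce conflict.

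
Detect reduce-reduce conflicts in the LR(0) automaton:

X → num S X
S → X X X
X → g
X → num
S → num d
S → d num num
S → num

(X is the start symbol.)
Yes — I7: [S → num .] vs [X → num .]

Augment with X' → X and build the canonical LR(0) collection (I0 = CLOSURE({[X' → . X]}), then GOTO on every symbol after a dot until no new states appear). It has 14 states:
  I0: { [X → . g], [X → . num S X], [X → . num], [X' → . X] }  — shift
  I1: { [X' → X .] }  — accept
  I2: { [X → g .] }  — reduce
  I3: { [S → . X X X], [S → . d num num], [S → . num d], [S → . num], [X → . g], [X → . num S X], [X → . num], [X → num . S X], [X → num .] }  — shift, reduce
  I4: { [X → . g], [X → . num S X], [X → . num], [X → num S . X] }  — shift
  I5: { [S → X . X X], [X → . g], [X → . num S X], [X → . num] }  — shift
  I6: { [S → d . num num] }  — shift
  I7: { [S → . X X X], [S → . d num num], [S → . num d], [S → . num], [S → num . d], [S → num .], [X → . g], [X → . num S X], [X → . num], [X → num . S X], [X → num .] }  — shift, 2 reduces
  I8: { [S → d . num num], [S → num d .] }  — shift, reduce
  I9: { [S → d num . num] }  — shift
  I10: { [S → d num num .] }  — reduce
  I11: { [S → X X . X], [X → . g], [X → . num S X], [X → . num] }  — shift
  I12: { [S → X X X .] }  — reduce
  I13: { [X → num S X .] }  — reduce

I7 contains complete items [S → num .], [X → num .] — reduce-reduce conflict.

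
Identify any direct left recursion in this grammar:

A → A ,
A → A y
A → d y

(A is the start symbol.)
Direct left recursion occurs when N → N α for some non-terminal N (the right-hand side begins with the left-hand side itself).

A → A ,: LEFT RECURSIVE (starts with A)
A → A y: LEFT RECURSIVE (starts with A)
A → d y: starts with d

The grammar has direct left recursion on: A.

Answer: Yes, A is left-recursive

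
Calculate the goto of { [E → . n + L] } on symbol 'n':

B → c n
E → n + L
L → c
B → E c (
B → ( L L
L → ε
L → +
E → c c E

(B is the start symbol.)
GOTO(I, 'n') = CLOSURE({ [A → αX.β] : [A → α.Xβ] ∈ I, X = 'n' })

Items with dot before 'n', with the dot advanced:
  [E → . n + L] → [E → n . + L]
Closure adds nothing (no advanced item has the dot before a non-terminal).

GOTO = { [E → n . + L] }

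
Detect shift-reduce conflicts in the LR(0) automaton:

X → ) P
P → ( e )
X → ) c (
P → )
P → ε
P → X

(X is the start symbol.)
A shift-reduce conflict occurs when an LR(0) state has both:
  - a complete (reduce) item [A → α .] (dot at the end), and
  - a shift item [B → β . c γ] (dot before a terminal).

Augment with X' → X and build the canonical LR(0) collection (I0 = CLOSURE({[X' → . X]}), then GOTO on every symbol after a dot until no new states appear). It has 11 states:
  I0: { [X → . ) P], [X → . ) c (], [X' → . X] }  — shift
  I1: { [P → . ( e )], [P → . )], [P → . X], [P → .], [X → ) . P], [X → ) . c (], [X → . ) P], [X → . ) c (] }  — shift, reduce
  I2: { [X' → X .] }  — accept
  I3: { [P → ( . e )] }  — shift
  I4: { [P → ) .], [P → . ( e )], [P → . )], [P → . X], [P → .], [X → ) . P], [X → ) . c (], [X → . ) P], [X → . ) c (] }  — shift, 2 reduces
  I5: { [X → ) P .] }  — reduce
  I6: { [P → X .] }  — reduce
  I7: { [X → ) c . (] }  — shift
  I8: { [X → ) c ( .] }  — reduce
  I9: { [P → ( e . )] }  — shift
  I10: { [P → ( e ) .] }  — reduce

I1 contains reduce item [P → .] and shift items [P → . ( e )], [P → . )], [X → . ) P], [X → . ) c (], [X → ) . c (] — shift-reduce conflict.
I4 contains reduce items [P → .], [P → ) .] and shift items [P → . ( e )], [P → . )], [X → . ) P], [X → . ) c (], [X → ) . c (] — shift-reduce conflict.

Answer: Yes — I1: [P → .] vs [P → . ( e )]; I4: [P → .] vs [P → . ( e )]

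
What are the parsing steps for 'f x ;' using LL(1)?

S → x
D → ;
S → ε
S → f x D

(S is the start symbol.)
LL(1) parsing maintains a stack (initially the start symbol over $) and the input. At each step: if the stack top is a terminal, match it against the current input token; if it is a non-terminal N, replace it with the RHS of M[N, lookahead] (the unique production whose predict set contains the lookahead).

Stack is shown with the top on the left.

Stack    Input    Action
------------------------
S $      f x ; $  output S → f x D
f x D $  f x ; $  match 'f'
x D $    x ; $    match 'x'
D $      ; $      output D → ;
; $      ; $      match ';'
$        $        accept

The string is accepted.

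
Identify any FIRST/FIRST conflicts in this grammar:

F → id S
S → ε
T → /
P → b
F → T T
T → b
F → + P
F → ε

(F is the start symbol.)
No FIRST/FIRST conflicts.

A FIRST/FIRST conflict occurs when two productions N → α and N → β for the same non-terminal have FIRST(α) ∩ FIRST(β) ≠ ∅ (with ε ∈ FIRST of a nullable right-hand side, so two nullable alternatives also conflict).

FIRST sets of the non-terminals at (or reachable through a nullable prefix from) the front of some alternative:
  FIRST(T) = { '/', 'b' }

Productions for F:
  F → id S: FIRST = { 'id' }
  F → T T: FIRST = { '/', 'b' }
  F → + P: FIRST = { '+' }
  F → ε: FIRST = { ε }
Productions for T:
  T → /: FIRST = { '/' }
  T → b: FIRST = { 'b' }
S, P have only one production, so no FIRST/FIRST conflict is possible there.

All alternatives of each non-terminal have pairwise disjoint FIRST sets.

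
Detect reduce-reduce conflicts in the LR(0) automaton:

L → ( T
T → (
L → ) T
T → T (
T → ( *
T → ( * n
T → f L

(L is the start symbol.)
A reduce-reduce conflict occurs when an LR(0) state has two complete items [A → α .] and [B → β .] — both call for a reduction, and with no lookahead the parser cannot choose between them.

Augment with L' → L and build the canonical LR(0) collection (I0 = CLOSURE({[L' → . L]}), then GOTO on every symbol after a dot until no new states appear). It has 12 states:
  I0: { [L → . ( T], [L → . ) T], [L' → . L] }  — shift
  I1: { [L → ( . T], [T → . ( * n], [T → . ( *], [T → . (], [T → . T (], [T → . f L] }  — shift
  I2: { [L → ) . T], [T → . ( * n], [T → . ( *], [T → . (], [T → . T (], [T → . f L] }  — shift
  I3: { [L' → L .] }  — accept
  I4: { [T → ( . * n], [T → ( . *], [T → ( .] }  — shift, reduce
  I5: { [L → ) T .], [T → T . (] }  — shift, reduce
  I6: { [L → . ( T], [L → . ) T], [T → f . L] }  — shift
  I7: { [T → f L .] }  — reduce
  I8: { [T → T ( .] }  — reduce
  I9: { [T → ( * . n], [T → ( * .] }  — shift, reduce
  I10: { [T → ( * n .] }  — reduce
  I11: { [L → ( T .], [T → T . (] }  — shift, reduce

No state contains more than one complete item.

Answer: No reduce-reduce conflicts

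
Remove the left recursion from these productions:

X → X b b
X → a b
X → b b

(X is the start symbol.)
X is directly left-recursive. The standard transformation for
  A → A α₁ | ... | A α_m | β₁ | ... | β_n
is
  A  → β₁ A' | ... | β_n A'
  A' → α₁ A' | ... | α_m A' | ε

X → a b becomes X → a b X'
X → b b becomes X → b b X'
X → X b b becomes X' → b b X'
Add X' → ε

Resulting grammar:
X → a b X'
X → b b X'
X' → b b X'
X' → ε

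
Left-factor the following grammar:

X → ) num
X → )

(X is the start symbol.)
Left-factoring transforms A → αβ₁ | αβ₂ into A → αA' and A' → β₁ | β₂
(α is the longest common prefix among the alternatives). Repeat until
no nonterminal has two alternatives with a common prefix.

Round 1: X has alternatives sharing prefix ')'. Introduce X': X → ) X'
  Add: X' → num
  Add: X' → ε

No remaining common prefixes — done.

Resulting grammar:
X → ) X'
X' → num
X' → ε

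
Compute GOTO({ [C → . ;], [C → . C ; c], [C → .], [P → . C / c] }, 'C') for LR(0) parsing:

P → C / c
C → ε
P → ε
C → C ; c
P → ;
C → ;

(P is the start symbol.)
GOTO(I, 'C') = CLOSURE({ [A → αX.β] : [A → α.Xβ] ∈ I, X = 'C' })

Items with dot before 'C', with the dot advanced:
  [C → . C ; c] → [C → C . ; c]
  [P → . C / c] → [P → C . / c]
Closure adds nothing (no advanced item has the dot before a non-terminal).

GOTO = { [C → C . ; c], [P → C . / c] }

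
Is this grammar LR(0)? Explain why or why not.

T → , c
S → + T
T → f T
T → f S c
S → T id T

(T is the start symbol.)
No. Shift-reduce conflict between [T → f T .] and [S → T . id T]

Augment with T' → T and build the canonical LR(0) collection (I0 = CLOSURE({[T' → . T]}), then GOTO on every symbol after a dot until no new states appear). It has 12 states:
  I0: { [T → . , c], [T → . f S c], [T → . f T], [T' → . T] }  — shift
  I1: { [T → , . c] }  — shift
  I2: { [T' → T .] }  — accept
  I3: { [S → . + T], [S → . T id T], [T → . , c], [T → . f S c], [T → . f T], [T → f . S c], [T → f . T] }  — shift
  I4: { [S → + . T], [T → . , c], [T → . f S c], [T → . f T] }  — shift
  I5: { [T → f S . c] }  — shift
  I6: { [S → T . id T], [T → f T .] }  — shift, reduce
  I7: { [S → T id . T], [T → . , c], [T → . f S c], [T → . f T] }  — shift
  I8: { [S → T id T .] }  — reduce
  I9: { [T → f S c .] }  — reduce
  I10: { [S → + T .] }  — reduce
  I11: { [T → , c .] }  — reduce

Conflict in state I6:
  Shift-reduce conflict between [T → f T .] and [S → T . id T]
So the grammar is NOT LR(0).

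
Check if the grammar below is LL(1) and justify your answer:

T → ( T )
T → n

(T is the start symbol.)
Yes, the grammar is LL(1).

For T:
  PREDICT(T → '(' T ')') = { '(' }
  PREDICT(T → n) = { 'n' }

All predict sets are disjoint. The grammar IS LL(1).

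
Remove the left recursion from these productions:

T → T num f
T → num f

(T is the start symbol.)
T → num f T'
T' → num f T'
T' → ε

T is directly left-recursive. The standard transformation for
  A → A α₁ | ... | A α_m | β₁ | ... | β_n
is
  A  → β₁ A' | ... | β_n A'
  A' → α₁ A' | ... | α_m A' | ε

T → num f becomes T → num f T'
T → T num f becomes T' → num f T'
Add T' → ε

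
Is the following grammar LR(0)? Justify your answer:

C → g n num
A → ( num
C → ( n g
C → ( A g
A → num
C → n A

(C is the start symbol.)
Yes, the grammar is LR(0)

Augment with C' → C and build the canonical LR(0) collection (I0 = CLOSURE({[C' → . C]}), then GOTO on every symbol after a dot until no new states appear). It has 15 states:
  I0: { [C → . ( A g], [C → . ( n g], [C → . g n num], [C → . n A], [C' → . C] }  — shift
  I1: { [A → . ( num], [A → . num], [C → ( . A g], [C → ( . n g] }  — shift
  I2: { [C' → C .] }  — accept
  I3: { [C → g . n num] }  — shift
  I4: { [A → . ( num], [A → . num], [C → n . A] }  — shift
  I5: { [A → ( . num] }  — shift
  I6: { [C → n A .] }  — reduce
  I7: { [A → num .] }  — reduce
  I8: { [A → ( num .] }  — reduce
  I9: { [C → g n . num] }  — shift
  I10: { [C → g n num .] }  — reduce
  I11: { [C → ( A . g] }  — shift
  I12: { [C → ( n . g] }  — shift
  I13: { [C → ( n g .] }  — reduce
  I14: { [C → ( A g .] }  — reduce

Every state is either a pure shift/goto state or contains exactly one complete item and nothing to shift — no conflicts. The grammar is LR(0).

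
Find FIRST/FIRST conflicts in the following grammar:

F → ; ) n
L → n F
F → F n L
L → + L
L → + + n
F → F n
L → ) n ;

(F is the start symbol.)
Yes. F → ';' ')' n / F → F n L on { ';' }; F → ';' ')' n / F → F n on { ';' }; F → F n L / F → F n on { ';' }; L → '+' L / L → '+' '+' n on { '+' }

A FIRST/FIRST conflict occurs when two productions N → α and N → β for the same non-terminal have FIRST(α) ∩ FIRST(β) ≠ ∅ (with ε ∈ FIRST of a nullable right-hand side, so two nullable alternatives also conflict).

FIRST sets of the non-terminals at (or reachable through a nullable prefix from) the front of some alternative:
  FIRST(F) = { ';' }

Productions for F:
  F → ; ) n: FIRST = { ';' }
  F → F n L: FIRST = { ';' }
  F → F n: FIRST = { ';' }
Productions for L:
  L → n F: FIRST = { 'n' }
  L → + L: FIRST = { '+' }
  L → + + n: FIRST = { '+' }
  L → ) n ;: FIRST = { ')' }

Conflict for F: F → ; ) n and F → F n L
  Overlap: { ';' }
Conflict for F: F → ; ) n and F → F n
  Overlap: { ';' }
Conflict for F: F → F n L and F → F n
  Overlap: { ';' }
Conflict for L: L → + L and L → + + n
  Overlap: { '+' }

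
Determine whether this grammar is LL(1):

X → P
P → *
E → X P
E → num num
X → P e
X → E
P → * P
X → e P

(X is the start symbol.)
No. Predict set conflict for X: { '*' }

A grammar is LL(1) if for each non-terminal N with multiple productions, the predict sets of those productions are pairwise disjoint, where PREDICT(N → α) = (FIRST(α) \ {ε}) ∪ (FOLLOW(N) if α ⇒* ε).

Relevant sets:
  FIRST(P) = { '*' }
  FIRST(E) = { '*', 'e', 'num' }
  FIRST(X) = { '*', 'e', 'num' }

For X:
  PREDICT(X → P) = { '*' }
  PREDICT(X → P e) = { '*' }
  PREDICT(X → E) = { '*', 'e', 'num' }
  PREDICT(X → e P) = { 'e' }
For P:
  PREDICT(P → '*') = { '*' }
  PREDICT(P → '*' P) = { '*' }
For E:
  PREDICT(E → X P) = { '*', 'e', 'num' }
  PREDICT(E → num num) = { 'num' }

Conflict found: Predict set conflict for X: { '*' }
The grammar is NOT LL(1).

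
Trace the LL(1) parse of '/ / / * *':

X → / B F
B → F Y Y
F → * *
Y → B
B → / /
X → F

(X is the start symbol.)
LL(1) parsing maintains a stack (initially the start symbol over $) and the input. At each step: if the stack top is a terminal, match it against the current input token; if it is a non-terminal N, replace it with the RHS of M[N, lookahead] (the unique production whose predict set contains the lookahead).

Stack is shown with the top on the left.

Stack    Input        Action
----------------------------
X $      / / / * * $  output X → / B F
/ B F $  / / / * * $  match '/'
B F $    / / * * $    output B → / /
/ / F $  / / * * $    match '/'
/ F $    / * * $      match '/'
F $      * * $        output F → * *
* * $    * * $        match '*'
* $      * $          match '*'
$        $            accept

The string is accepted.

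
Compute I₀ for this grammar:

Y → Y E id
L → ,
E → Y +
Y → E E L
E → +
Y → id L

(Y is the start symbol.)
{ [E → . +], [E → . Y +], [Y → . E E L], [Y → . Y E id], [Y → . id L], [Y' → . Y] }

First, augment the grammar with Y' → Y
I₀ = CLOSURE({ [Y' → . Y] }):
  [Y' → . Y] has the dot before Y: add [Y → . Y E id], [Y → . E E L], [Y → . id L]
  [Y → . E E L] has the dot before E: add [E → . Y +], [E → . +]
No further items can be added.

I₀ = { [E → . +], [E → . Y +], [Y → . E E L], [Y → . Y E id], [Y → . id L], [Y' → . Y] }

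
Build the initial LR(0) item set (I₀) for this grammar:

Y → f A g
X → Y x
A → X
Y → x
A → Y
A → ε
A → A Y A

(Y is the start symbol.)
First, augment the grammar with Y' → Y
I₀ = CLOSURE({ [Y' → . Y] }):
  [Y' → . Y] has the dot before Y: add [Y → . f A g], [Y → . x]
No further items can be added.

I₀ = { [Y → . f A g], [Y → . x], [Y' → . Y] }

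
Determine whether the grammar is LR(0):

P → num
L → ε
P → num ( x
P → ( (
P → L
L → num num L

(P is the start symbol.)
Augment with P' → P and build the canonical LR(0) collection (I0 = CLOSURE({[P' → . P]}), then GOTO on every symbol after a dot until no new states appear). It has 11 states:
  I0: { [L → . num num L], [L → .], [P → . ( (], [P → . L], [P → . num ( x], [P → . num], [P' → . P] }  — shift, reduce
  I1: { [P → ( . (] }  — shift
  I2: { [P → L .] }  — reduce
  I3: { [P' → P .] }  — accept
  I4: { [L → num . num L], [P → num . ( x], [P → num .] }  — shift, reduce
  I5: { [P → num ( . x] }  — shift
  I6: { [L → . num num L], [L → .], [L → num num . L] }  — shift, reduce
  I7: { [L → num num L .] }  — reduce
  I8: { [L → num . num L] }  — shift
  I9: { [P → num ( x .] }  — reduce
  I10: { [P → ( ( .] }  — reduce

Conflict in state I0:
  Shift-reduce conflict between [L → .] and [L → . num num L]
So the grammar is NOT LR(0).

Answer: No. Shift-reduce conflict between [L → .] and [L → . num num L]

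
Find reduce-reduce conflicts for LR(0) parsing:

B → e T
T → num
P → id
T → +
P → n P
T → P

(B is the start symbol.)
No reduce-reduce conflicts

A reduce-reduce conflict occurs when an LR(0) state has two complete items [A → α .] and [B → β .] — both call for a reduction, and with no lookahead the parser cannot choose between them.

Augment with B' → B and build the canonical LR(0) collection (I0 = CLOSURE({[B' → . B]}), then GOTO on every symbol after a dot until no new states appear). It has 10 states:
  I0: { [B → . e T], [B' → . B] }  — shift
  I1: { [B' → B .] }  — accept
  I2: { [B → e . T], [P → . id], [P → . n P], [T → . +], [T → . P], [T → . num] }  — shift
  I3: { [T → + .] }  — reduce
  I4: { [T → P .] }  — reduce
  I5: { [B → e T .] }  — reduce
  I6: { [P → id .] }  — reduce
  I7: { [P → . id], [P → . n P], [P → n . P] }  — shift
  I8: { [T → num .] }  — reduce
  I9: { [P → n P .] }  — reduce

No state contains more than one complete item.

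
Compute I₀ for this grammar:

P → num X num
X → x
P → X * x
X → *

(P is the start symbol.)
First, augment the grammar with P' → P
I₀ = CLOSURE({ [P' → . P] }):
  [P' → . P] has the dot before P: add [P → . num X num], [P → . X * x]
  [P → . X * x] has the dot before X: add [X → . x], [X → . *]
No further items can be added.

I₀ = { [P → . X * x], [P → . num X num], [P' → . P], [X → . *], [X → . x] }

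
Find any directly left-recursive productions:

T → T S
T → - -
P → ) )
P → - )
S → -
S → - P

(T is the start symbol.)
Yes, T is left-recursive

T → T S: LEFT RECURSIVE (starts with T)
T → - -: starts with '-'
P → ) ): starts with ')'
P → - ): starts with '-'
S → -: starts with '-'
S → - P: starts with '-'

The grammar has direct left recursion on: T.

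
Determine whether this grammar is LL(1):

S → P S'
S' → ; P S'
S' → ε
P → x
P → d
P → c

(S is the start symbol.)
Yes, the grammar is LL(1).

A grammar is LL(1) if for each non-terminal N with multiple productions, the predict sets of those productions are pairwise disjoint, where PREDICT(N → α) = (FIRST(α) \ {ε}) ∪ (FOLLOW(N) if α ⇒* ε).

Relevant sets:
  FOLLOW(S') = { $ }

For S':
  PREDICT(S' → ';' P S') = { ';' }
  PREDICT(S' → ε) = { $ }
For P:
  PREDICT(P → x) = { 'x' }
  PREDICT(P → d) = { 'd' }
  PREDICT(P → c) = { 'c' }
S has a single production, so nothing to check there.

All predict sets are disjoint. The grammar IS LL(1).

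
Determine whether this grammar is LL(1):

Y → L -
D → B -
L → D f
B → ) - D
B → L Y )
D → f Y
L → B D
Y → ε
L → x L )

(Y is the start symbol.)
No. Predict set conflict for Y: { ')', 'f', 'x' }

A grammar is LL(1) if for each non-terminal N with multiple productions, the predict sets of those productions are pairwise disjoint, where PREDICT(N → α) = (FIRST(α) \ {ε}) ∪ (FOLLOW(N) if α ⇒* ε).

Relevant sets:
  FIRST(L) = { ')', 'f', 'x' }
  FIRST(B) = { ')', 'f', 'x' }
  FIRST(D) = { ')', 'f', 'x' }
  FOLLOW(Y) = { $, ')', '-', 'f', 'x' }

For Y:
  PREDICT(Y → L '-') = { ')', 'f', 'x' }
  PREDICT(Y → ε) = { $, ')', '-', 'f', 'x' }
For D:
  PREDICT(D → B '-') = { ')', 'f', 'x' }
  PREDICT(D → f Y) = { 'f' }
For L:
  PREDICT(L → D f) = { ')', 'f', 'x' }
  PREDICT(L → B D) = { ')', 'f', 'x' }
  PREDICT(L → x L ')') = { 'x' }
For B:
  PREDICT(B → ')' '-' D) = { ')' }
  PREDICT(B → L Y ')') = { ')', 'f', 'x' }

Conflict found: Predict set conflict for Y: { ')', 'f', 'x' }
The grammar is NOT LL(1).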